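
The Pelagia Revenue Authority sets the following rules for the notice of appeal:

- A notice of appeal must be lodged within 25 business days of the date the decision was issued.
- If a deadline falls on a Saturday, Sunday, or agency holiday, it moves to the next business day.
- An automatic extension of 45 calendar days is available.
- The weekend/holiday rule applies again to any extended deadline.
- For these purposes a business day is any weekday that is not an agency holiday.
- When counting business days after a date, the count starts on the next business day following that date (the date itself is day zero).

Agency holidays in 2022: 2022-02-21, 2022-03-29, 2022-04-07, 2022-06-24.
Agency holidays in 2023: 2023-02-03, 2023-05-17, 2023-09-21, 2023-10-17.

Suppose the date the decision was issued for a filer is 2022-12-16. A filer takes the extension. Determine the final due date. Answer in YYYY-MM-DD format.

Starting the day after 2022-12-16 and counting 25 business days lands on 2023-01-20.
2023-01-20 falls on a Friday, which is a business day, so no adjustment is needed.
Applying the 45-calendar-day extension: 2023-01-20 + 45 days = 2023-03-06.
Since 2023-03-06 is a Monday and not a holiday, the date is unchanged.
Deadline: 2023-03-06.

2023-03-06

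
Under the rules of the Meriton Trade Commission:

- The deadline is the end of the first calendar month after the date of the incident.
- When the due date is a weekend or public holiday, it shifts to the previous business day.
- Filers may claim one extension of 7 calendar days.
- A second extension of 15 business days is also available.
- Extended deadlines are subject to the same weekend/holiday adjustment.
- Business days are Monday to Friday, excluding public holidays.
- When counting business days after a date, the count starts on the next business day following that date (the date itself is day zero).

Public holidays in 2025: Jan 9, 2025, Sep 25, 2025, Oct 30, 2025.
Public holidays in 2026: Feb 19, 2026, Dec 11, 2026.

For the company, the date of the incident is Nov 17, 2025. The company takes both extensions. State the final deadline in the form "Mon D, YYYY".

Jan 28, 2026

The first month after Nov 17, 2025 is December 2025, whose last day is Dec 31, 2025.
Dec 31, 2025 is a Wednesday and not a listed holiday, so it stands.
The 7-calendar-day extension moves the deadline from Dec 31, 2025 to Jan 7, 2026.
Jan 7, 2026 (Wednesday) is already a business day.
Counting 15 further business days from Jan 7, 2026 reaches Jan 28, 2026.
Since Jan 28, 2026 is a Wednesday and not a holiday, the date is unchanged.
So the filing is due Jan 28, 2026.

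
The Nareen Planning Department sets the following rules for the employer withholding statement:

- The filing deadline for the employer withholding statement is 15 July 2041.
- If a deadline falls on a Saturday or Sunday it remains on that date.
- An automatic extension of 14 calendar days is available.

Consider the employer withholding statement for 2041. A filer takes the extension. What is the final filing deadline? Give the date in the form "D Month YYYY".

29 July 2041

Start from the fixed due date, 15 July 2041.
15 July 2041 is a Monday; no weekend or holiday adjustment applies.
With the 14-day extension, 15 July 2041 becomes 29 July 2041.
29 July 2041 falls on a Monday. The rules make no weekend/holiday allowance, so it remains 29 July 2041.
Deadline: 29 July 2041.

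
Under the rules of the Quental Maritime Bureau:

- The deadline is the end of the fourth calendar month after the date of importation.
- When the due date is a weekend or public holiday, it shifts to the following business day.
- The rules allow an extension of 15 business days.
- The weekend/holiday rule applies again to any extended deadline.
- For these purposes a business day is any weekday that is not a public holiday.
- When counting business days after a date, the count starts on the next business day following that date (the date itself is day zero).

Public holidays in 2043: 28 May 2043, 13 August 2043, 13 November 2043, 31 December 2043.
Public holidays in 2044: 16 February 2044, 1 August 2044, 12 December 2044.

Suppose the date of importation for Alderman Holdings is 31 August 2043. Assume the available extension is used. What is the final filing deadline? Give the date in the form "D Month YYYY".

4 months after 31 August 2043 falls in December 2043; the last day of that month is 31 December 2043.
31 December 2043 is a listed holiday; the next business day is 1 January 2044 (Friday).
Applying the 15-business-day extension: 15 business days after 1 January 2044 is 22 January 2044.
22 January 2044 (Friday) is already a business day.
Deadline: 22 January 2044.

22 January 2044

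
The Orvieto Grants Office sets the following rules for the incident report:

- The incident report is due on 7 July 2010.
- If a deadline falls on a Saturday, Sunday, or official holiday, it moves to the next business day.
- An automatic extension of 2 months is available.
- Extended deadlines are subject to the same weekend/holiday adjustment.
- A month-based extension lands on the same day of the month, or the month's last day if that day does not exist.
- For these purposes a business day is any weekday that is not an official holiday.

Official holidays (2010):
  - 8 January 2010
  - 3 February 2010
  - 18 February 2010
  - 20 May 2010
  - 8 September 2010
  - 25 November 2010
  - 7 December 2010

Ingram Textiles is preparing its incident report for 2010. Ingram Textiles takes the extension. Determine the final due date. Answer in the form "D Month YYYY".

The statutory due date is 7 July 2010.
Since 7 July 2010 is a Wednesday and not a holiday, the date is unchanged.
Applying the 2 months extension: 2 months after 7 July 2010 is 7 September 2010.
7 September 2010 falls on a Tuesday, which is a business day, so no adjustment is needed.
Deadline: 7 September 2010.

7 September 2010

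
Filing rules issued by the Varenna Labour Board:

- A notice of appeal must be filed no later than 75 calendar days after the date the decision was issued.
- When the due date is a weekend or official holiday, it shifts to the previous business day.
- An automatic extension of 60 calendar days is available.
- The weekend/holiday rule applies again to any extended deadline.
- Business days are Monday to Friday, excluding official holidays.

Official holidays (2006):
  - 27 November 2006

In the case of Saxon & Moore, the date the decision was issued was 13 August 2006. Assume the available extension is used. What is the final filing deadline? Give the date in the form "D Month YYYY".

Adding 75 calendar days to 13 August 2006 gives 27 October 2006.
27 October 2006 (Friday) is already a business day.
Add the 60 calendar-day extension to 27 October 2006: 26 December 2006.
26 December 2006 is a Tuesday and not a listed holiday, so it stands.
Deadline: 26 December 2006.

26 December 2006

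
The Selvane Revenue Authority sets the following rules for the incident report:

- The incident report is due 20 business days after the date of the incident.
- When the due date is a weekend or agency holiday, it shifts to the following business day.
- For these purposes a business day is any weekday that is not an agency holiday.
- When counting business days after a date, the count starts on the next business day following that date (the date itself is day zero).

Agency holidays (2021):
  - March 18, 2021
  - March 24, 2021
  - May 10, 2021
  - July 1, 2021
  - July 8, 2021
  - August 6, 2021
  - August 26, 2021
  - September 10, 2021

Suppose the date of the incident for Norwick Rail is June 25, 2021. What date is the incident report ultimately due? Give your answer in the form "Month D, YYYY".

July 27, 2021

Counting 20 business days after June 25, 2021 (skipping weekends and listed holidays) reaches July 27, 2021.
July 27, 2021 (Tuesday) is already a business day.
So the filing is due July 27, 2021.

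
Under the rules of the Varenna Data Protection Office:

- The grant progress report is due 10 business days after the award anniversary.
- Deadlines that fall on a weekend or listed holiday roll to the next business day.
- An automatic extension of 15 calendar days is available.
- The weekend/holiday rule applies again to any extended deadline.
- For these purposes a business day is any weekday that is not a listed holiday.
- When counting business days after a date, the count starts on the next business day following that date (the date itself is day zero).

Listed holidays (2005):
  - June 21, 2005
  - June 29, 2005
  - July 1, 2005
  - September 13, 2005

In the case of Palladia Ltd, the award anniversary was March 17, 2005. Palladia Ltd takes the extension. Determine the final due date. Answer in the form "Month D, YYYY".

Starting the day after March 17, 2005 and counting 10 business days lands on March 31, 2005.
March 31, 2005 is a Thursday and not a listed holiday, so it stands.
The 15-calendar-day extension moves the deadline from March 31, 2005 to April 15, 2005.
April 15, 2005 falls on a Friday, which is a business day, so no adjustment is needed.
Final deadline: April 15, 2005.

April 15, 2005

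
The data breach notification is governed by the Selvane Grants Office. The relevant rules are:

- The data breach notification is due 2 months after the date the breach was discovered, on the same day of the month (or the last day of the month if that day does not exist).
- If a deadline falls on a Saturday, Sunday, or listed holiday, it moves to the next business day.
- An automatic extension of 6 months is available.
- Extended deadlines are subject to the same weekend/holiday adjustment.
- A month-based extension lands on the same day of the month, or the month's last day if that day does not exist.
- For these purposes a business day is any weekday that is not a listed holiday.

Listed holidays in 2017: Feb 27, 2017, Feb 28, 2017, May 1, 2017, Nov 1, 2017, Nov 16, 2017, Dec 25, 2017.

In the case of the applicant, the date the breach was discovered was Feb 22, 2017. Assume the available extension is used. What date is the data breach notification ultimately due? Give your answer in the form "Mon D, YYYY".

Oct 24, 2017

2 months after Feb 22, 2017, on the same day of the month, is Apr 22, 2017.
Because Apr 22, 2017 is a Saturday, the deadline becomes Apr 24, 2017 (Monday).
Applying the 6 months extension: 6 months after Apr 24, 2017 is Oct 24, 2017.
Oct 24, 2017 is a Tuesday and not a listed holiday, so it stands.
Final deadline: Oct 24, 2017.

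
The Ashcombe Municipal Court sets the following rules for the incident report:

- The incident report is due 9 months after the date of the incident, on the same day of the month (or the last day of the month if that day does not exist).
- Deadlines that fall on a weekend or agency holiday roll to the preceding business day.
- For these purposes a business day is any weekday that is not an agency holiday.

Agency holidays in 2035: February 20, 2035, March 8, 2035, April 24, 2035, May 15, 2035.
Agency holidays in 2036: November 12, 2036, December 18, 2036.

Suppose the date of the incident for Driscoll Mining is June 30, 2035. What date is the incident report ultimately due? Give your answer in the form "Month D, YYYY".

Moving 9 months forward from June 30, 2035 on the corresponding day gives March 30, 2036.
March 30, 2036 falls on a Sunday. Rolling to the preceding business day gives March 28, 2036, a Friday.
So the filing is due March 28, 2036.

March 28, 2036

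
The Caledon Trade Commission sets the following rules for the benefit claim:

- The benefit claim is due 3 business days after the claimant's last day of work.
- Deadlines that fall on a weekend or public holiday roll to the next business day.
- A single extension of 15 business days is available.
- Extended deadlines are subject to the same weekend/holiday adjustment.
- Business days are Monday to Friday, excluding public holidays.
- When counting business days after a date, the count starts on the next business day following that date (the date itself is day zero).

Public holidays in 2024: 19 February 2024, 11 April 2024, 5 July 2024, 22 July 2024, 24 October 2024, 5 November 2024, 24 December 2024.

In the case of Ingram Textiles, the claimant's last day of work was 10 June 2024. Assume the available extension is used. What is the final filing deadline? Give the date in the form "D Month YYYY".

4 July 2024

Starting the day after 10 June 2024 and counting 3 business days lands on 13 June 2024.
13 June 2024 falls on a Thursday, which is a business day, so no adjustment is needed.
Applying the 15-business-day extension: 15 business days after 13 June 2024 is 4 July 2024.
4 July 2024 is a Thursday and not a listed holiday, so it stands.
Deadline: 4 July 2024.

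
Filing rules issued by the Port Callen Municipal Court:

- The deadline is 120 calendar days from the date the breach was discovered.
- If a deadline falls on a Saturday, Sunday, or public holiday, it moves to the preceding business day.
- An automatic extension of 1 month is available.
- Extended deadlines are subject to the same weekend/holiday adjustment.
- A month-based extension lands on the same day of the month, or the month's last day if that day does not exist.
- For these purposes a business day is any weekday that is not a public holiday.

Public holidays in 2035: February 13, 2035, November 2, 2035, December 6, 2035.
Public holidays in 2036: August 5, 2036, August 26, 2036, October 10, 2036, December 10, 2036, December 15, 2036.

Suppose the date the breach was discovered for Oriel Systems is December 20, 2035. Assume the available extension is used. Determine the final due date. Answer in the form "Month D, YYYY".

May 16, 2036

Trigger date December 20, 2035 + 120 calendar days = April 18, 2036.
April 18, 2036 is a Friday and not a listed holiday, so it stands.
The 1 month extension carries April 18, 2036 to May 18, 2036.
Because May 18, 2036 is a Sunday, the deadline becomes May 16, 2036 (Friday).
Deadline: May 16, 2036.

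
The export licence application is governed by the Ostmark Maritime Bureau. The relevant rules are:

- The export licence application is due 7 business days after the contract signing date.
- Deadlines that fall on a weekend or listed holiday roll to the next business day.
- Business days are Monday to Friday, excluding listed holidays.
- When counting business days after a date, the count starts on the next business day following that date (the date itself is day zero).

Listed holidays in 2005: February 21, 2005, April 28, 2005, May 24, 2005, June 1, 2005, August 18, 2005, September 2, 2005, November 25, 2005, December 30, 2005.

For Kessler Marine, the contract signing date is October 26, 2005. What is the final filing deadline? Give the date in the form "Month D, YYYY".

Starting the day after October 26, 2005 and counting 7 business days lands on November 4, 2005.
Since November 4, 2005 is a Friday and not a holiday, the date is unchanged.
So the filing is due November 4, 2005.

November 4, 2005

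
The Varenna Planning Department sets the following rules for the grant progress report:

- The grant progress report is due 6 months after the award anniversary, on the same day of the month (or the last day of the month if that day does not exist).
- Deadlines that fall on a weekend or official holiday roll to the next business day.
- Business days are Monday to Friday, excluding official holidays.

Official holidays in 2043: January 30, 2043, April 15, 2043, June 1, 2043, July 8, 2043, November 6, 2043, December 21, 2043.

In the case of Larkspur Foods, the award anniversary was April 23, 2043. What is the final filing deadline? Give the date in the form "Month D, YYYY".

October 23, 2043

6 months from April 23, 2043 is October 23, 2043.
October 23, 2043 falls on a Friday, which is a business day, so no adjustment is needed.
Final deadline: October 23, 2043.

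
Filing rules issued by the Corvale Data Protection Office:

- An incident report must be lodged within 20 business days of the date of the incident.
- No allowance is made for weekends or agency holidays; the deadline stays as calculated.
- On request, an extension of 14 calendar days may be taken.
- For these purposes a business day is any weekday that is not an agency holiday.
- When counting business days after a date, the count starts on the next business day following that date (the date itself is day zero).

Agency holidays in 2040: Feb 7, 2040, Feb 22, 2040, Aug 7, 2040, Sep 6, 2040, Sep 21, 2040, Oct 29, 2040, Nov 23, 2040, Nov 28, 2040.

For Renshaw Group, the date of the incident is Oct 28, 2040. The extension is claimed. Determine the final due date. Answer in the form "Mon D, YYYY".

Counting 20 business days after Oct 28, 2040 (skipping weekends and listed holidays) reaches Nov 27, 2040.
Nov 27, 2040 falls on a Tuesday. The rules make no weekend/holiday allowance, so it remains Nov 27, 2040.
The 14-calendar-day extension moves the deadline from Nov 27, 2040 to Dec 11, 2040.
No adjustment is made for weekends or holidays, so Dec 11, 2040 stands.
Final deadline: Dec 11, 2040.

Dec 11, 2040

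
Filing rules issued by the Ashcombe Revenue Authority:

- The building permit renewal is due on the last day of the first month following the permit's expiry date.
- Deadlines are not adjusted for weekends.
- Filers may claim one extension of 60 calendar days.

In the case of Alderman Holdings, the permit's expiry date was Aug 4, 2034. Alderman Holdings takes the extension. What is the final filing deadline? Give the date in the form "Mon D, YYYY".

Nov 29, 2034

The first month after Aug 4, 2034 is September 2034, whose last day is Sep 30, 2034.
Sep 30, 2034 is a Saturday; no weekend or holiday adjustment applies.
The 60-calendar-day extension moves the deadline from Sep 30, 2034 to Nov 29, 2034.
No adjustment is made for weekends or holidays, so Nov 29, 2034 stands.
So the filing is due Nov 29, 2034.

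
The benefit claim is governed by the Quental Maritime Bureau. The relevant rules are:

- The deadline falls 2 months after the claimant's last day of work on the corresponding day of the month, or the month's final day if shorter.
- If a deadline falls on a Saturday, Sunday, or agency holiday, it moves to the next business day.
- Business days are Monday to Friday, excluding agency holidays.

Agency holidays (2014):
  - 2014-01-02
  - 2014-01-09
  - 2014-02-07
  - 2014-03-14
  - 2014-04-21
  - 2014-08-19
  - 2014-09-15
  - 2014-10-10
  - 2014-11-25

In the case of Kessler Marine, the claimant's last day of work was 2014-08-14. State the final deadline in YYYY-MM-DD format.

Moving 2 months forward from 2014-08-14 on the corresponding day gives 2014-10-14.
2014-10-14 is a Tuesday and not a listed holiday, so it stands.
Deadline: 2014-10-14.

2014-10-14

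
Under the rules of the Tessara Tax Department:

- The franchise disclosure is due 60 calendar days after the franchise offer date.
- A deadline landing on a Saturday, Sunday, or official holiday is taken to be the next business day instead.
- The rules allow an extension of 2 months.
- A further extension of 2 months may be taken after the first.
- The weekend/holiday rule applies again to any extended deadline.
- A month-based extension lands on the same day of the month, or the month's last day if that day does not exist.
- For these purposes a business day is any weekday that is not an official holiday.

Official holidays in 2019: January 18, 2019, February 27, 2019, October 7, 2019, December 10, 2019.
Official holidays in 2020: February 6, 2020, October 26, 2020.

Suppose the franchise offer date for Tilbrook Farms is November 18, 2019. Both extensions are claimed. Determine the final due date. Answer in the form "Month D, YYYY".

60 calendar days after November 18, 2019 is January 17, 2020.
January 17, 2020 falls on a Friday, which is a business day, so no adjustment is needed.
Applying the 2 months extension: 2 months after January 17, 2020 is March 17, 2020.
Since March 17, 2020 is a Tuesday and not a holiday, the date is unchanged.
The 2 months extension carries March 17, 2020 to May 17, 2020.
Because May 17, 2020 is a Sunday, the deadline becomes May 18, 2020 (Monday).
So the filing is due May 18, 2020.

May 18, 2020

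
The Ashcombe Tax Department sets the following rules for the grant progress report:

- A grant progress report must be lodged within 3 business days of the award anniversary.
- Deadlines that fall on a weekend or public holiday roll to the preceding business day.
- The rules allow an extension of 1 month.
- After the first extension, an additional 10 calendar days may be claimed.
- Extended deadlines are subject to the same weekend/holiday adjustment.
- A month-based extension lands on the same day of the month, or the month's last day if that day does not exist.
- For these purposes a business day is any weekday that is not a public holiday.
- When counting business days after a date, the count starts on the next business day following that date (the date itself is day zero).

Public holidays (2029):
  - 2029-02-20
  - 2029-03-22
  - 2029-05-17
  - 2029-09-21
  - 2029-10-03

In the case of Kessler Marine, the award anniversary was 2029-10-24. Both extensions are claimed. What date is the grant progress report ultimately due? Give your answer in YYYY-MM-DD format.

2029-12-07

3 business days after 2029-10-24, excluding weekends and holidays, is 2029-10-29.
2029-10-29 is a Monday and not a listed holiday, so it stands.
The 1 month extension carries 2029-10-29 to 2029-11-29.
2029-11-29 (Thursday) is already a business day.
With the 10-day extension, 2029-11-29 becomes 2029-12-09.
2029-12-09 falls on a Sunday. Rolling to the preceding business day gives 2029-12-07, a Friday.
The final due date is 2029-12-07.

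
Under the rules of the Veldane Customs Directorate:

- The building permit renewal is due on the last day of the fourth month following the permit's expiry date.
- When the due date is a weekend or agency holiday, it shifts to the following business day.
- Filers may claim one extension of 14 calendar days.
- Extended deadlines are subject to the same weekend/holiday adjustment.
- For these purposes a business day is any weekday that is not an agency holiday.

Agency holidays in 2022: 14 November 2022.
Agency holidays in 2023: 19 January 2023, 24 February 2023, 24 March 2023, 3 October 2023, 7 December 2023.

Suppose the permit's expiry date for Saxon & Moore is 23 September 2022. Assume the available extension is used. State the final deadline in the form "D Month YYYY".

4 months after 23 September 2022 falls in January 2023; the last day of that month is 31 January 2023.
31 January 2023 falls on a Tuesday, which is a business day, so no adjustment is needed.
With the 14-day extension, 31 January 2023 becomes 14 February 2023.
14 February 2023 (Tuesday) is already a business day.
Final deadline: 14 February 2023.

14 February 2023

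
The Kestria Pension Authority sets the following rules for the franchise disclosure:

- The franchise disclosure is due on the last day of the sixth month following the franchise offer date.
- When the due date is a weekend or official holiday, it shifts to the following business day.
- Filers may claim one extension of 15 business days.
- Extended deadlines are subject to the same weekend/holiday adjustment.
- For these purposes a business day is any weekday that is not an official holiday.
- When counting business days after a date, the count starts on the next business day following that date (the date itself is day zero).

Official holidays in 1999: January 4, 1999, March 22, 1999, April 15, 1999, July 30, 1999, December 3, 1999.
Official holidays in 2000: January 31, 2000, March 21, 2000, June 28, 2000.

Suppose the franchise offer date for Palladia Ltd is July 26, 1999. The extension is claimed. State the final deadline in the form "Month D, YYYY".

The sixth month after July 26, 1999 is January 2000, whose last day is January 31, 2000.
January 31, 2000 is a listed holiday, so it moves to the next business day, February 1, 2000 (Tuesday).
Counting 15 further business days from February 1, 2000 reaches February 22, 2000.
February 22, 2000 is a Tuesday and not a listed holiday, so it stands.
Final deadline: February 22, 2000.

February 22, 2000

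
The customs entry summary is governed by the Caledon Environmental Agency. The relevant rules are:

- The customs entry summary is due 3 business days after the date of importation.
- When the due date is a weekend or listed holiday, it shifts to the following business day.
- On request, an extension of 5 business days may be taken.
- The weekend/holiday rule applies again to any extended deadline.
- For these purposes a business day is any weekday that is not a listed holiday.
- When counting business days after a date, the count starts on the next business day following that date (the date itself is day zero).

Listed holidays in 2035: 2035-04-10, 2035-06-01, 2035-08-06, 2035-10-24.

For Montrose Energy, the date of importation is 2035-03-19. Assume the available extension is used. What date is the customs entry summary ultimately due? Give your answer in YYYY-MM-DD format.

2035-03-29

3 business days after 2035-03-19, excluding weekends and holidays, is 2035-03-22.
2035-03-22 is a Thursday and not a listed holiday, so it stands.
Counting 5 further business days from 2035-03-22 reaches 2035-03-29.
2035-03-29 (Thursday) is already a business day.
The final due date is 2035-03-29.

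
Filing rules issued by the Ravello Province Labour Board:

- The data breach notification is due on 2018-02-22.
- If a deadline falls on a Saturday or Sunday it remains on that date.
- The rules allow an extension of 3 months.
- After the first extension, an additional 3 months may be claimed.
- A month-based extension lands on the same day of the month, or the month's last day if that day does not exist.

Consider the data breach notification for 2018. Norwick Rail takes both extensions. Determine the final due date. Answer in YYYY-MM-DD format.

Start from the fixed due date, 2018-02-22.
2018-02-22 is a Thursday; no weekend or holiday adjustment applies.
The 3 months extension carries 2018-02-22 to 2018-05-22.
2018-05-22 falls on a Tuesday. The rules make no weekend/holiday allowance, so it remains 2018-05-22.
Applying the 3 months extension: 3 months after 2018-05-22 is 2018-08-22.
2018-08-22 is a Wednesday; no weekend or holiday adjustment applies.
Deadline: 2018-08-22.

2018-08-22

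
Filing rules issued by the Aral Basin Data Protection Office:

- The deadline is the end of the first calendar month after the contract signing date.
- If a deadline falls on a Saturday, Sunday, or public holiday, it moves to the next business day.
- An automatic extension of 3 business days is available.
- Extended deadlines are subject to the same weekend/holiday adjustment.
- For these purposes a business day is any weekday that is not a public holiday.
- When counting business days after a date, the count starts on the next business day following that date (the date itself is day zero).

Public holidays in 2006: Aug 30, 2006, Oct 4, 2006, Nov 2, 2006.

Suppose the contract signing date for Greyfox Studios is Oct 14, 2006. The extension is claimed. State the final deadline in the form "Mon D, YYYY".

1 month after Oct 14, 2006 falls in November 2006; the last day of that month is Nov 30, 2006.
Nov 30, 2006 (Thursday) is already a business day.
The 3-business-day extension runs from Nov 30, 2006 to Dec 5, 2006.
Dec 5, 2006 (Tuesday) is already a business day.
The final due date is Dec 5, 2006.

Dec 5, 2006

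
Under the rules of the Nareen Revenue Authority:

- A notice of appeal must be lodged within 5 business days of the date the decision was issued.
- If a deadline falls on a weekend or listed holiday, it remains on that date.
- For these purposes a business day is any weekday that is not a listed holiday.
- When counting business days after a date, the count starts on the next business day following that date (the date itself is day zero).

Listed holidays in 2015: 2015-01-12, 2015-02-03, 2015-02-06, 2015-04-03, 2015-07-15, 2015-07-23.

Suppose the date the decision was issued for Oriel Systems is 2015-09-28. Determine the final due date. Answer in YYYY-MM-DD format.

2015-10-05

Counting 5 business days after 2015-09-28 (skipping weekends and listed holidays) reaches 2015-10-05.
2015-10-05 falls on a Monday. The rules make no weekend/holiday allowance, so it remains 2015-10-05.
Final deadline: 2015-10-05.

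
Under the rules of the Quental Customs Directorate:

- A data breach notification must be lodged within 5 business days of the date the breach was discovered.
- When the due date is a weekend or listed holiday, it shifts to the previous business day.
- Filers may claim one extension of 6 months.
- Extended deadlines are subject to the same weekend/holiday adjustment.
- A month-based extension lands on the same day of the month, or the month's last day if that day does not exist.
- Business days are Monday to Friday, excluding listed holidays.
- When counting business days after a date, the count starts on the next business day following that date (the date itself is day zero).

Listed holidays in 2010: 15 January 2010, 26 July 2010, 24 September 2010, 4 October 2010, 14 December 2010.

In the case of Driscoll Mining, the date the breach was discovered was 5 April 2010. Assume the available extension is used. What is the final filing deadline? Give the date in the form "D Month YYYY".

Starting the day after 5 April 2010 and counting 5 business days lands on 12 April 2010.
12 April 2010 falls on a Monday, which is a business day, so no adjustment is needed.
Applying the 6 months extension: 6 months after 12 April 2010 is 12 October 2010.
12 October 2010 is a Tuesday and not a listed holiday, so it stands.
So the filing is due 12 October 2010.

12 October 2010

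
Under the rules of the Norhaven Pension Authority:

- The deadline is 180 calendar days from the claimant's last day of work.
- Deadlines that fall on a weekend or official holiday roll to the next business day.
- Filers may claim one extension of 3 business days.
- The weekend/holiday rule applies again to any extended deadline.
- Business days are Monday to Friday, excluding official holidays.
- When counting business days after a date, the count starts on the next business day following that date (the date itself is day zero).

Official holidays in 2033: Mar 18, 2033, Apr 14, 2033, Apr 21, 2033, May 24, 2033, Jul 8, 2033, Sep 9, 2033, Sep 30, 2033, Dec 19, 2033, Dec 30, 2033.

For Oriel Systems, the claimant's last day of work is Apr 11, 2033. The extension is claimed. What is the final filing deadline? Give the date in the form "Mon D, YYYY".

180 calendar days after Apr 11, 2033 is Oct 8, 2033.
Oct 8, 2033 is a Saturday; the next business day is Oct 10, 2033 (Monday).
The 3-business-day extension runs from Oct 10, 2033 to Oct 13, 2033.
Oct 13, 2033 (Thursday) is already a business day.
Final deadline: Oct 13, 2033.

Oct 13, 2033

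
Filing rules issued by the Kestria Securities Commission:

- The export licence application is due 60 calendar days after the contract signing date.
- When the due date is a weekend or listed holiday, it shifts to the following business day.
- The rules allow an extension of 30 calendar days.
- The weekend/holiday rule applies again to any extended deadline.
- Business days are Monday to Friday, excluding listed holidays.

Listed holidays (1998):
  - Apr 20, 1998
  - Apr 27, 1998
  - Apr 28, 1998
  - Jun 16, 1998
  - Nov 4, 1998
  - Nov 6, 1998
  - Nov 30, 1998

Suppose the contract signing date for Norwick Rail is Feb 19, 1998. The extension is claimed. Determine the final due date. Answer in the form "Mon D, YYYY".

60 calendar days after Feb 19, 1998 is Apr 20, 1998.
Apr 20, 1998 is a listed holiday, so it moves to the next business day, Apr 21, 1998 (Tuesday).
With the 30-day extension, Apr 21, 1998 becomes May 21, 1998.
May 21, 1998 falls on a Thursday, which is a business day, so no adjustment is needed.
The final due date is May 21, 1998.

May 21, 1998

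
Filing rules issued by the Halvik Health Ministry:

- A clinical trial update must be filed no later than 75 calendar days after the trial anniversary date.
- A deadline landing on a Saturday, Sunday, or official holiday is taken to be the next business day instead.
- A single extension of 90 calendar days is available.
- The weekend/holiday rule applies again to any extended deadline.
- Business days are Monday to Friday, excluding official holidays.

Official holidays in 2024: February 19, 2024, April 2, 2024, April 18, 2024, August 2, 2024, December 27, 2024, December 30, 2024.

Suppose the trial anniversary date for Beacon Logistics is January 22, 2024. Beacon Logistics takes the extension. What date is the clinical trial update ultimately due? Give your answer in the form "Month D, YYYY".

From January 22, 2024, 75 calendar days later is April 6, 2024.
April 6, 2024 falls on a Saturday. Rolling to the next business day gives April 8, 2024, a Monday.
With the 90-day extension, April 8, 2024 becomes July 7, 2024.
July 7, 2024 falls on a Sunday. Rolling to the next business day gives July 8, 2024, a Monday.
The final due date is July 8, 2024.

July 8, 2024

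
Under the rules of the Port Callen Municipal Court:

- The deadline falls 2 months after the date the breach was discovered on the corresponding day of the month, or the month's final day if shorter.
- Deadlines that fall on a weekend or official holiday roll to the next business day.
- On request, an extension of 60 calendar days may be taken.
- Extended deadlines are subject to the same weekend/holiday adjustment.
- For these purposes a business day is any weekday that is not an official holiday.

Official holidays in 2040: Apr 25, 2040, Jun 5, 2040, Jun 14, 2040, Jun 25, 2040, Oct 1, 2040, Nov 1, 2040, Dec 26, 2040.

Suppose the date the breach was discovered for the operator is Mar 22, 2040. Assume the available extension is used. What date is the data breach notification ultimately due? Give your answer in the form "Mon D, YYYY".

2 months after Mar 22, 2040, on the same day of the month, is May 22, 2040.
May 22, 2040 falls on a Tuesday, which is a business day, so no adjustment is needed.
The 60-calendar-day extension moves the deadline from May 22, 2040 to Jul 21, 2040.
Jul 21, 2040 is a Saturday; the next business day is Jul 23, 2040 (Monday).
Final deadline: Jul 23, 2040.

Jul 23, 2040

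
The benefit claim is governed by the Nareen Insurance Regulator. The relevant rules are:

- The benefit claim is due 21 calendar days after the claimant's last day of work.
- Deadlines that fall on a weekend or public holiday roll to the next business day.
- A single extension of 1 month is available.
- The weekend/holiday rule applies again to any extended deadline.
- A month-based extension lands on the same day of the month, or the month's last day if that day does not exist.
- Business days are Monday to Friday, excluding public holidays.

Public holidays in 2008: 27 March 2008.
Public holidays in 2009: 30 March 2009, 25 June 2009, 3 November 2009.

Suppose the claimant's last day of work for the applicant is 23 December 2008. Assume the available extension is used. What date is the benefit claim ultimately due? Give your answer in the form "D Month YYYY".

Adding 21 calendar days to 23 December 2008 gives 13 January 2009.
Since 13 January 2009 is a Tuesday and not a holiday, the date is unchanged.
Applying the 1 month extension: 1 month after 13 January 2009 is 13 February 2009.
Since 13 February 2009 is a Friday and not a holiday, the date is unchanged.
So the filing is due 13 February 2009.

13 February 2009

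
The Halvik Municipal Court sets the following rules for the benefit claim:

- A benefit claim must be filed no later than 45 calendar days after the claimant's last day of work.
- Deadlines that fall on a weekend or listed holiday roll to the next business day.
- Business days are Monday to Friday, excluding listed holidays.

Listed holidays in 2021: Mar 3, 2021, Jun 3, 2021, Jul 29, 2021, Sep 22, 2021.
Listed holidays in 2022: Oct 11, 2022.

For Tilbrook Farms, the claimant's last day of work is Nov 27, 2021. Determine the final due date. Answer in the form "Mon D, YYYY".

Jan 11, 2022

Trigger date Nov 27, 2021 + 45 calendar days = Jan 11, 2022.
Jan 11, 2022 (Tuesday) is already a business day.
Final deadline: Jan 11, 2022.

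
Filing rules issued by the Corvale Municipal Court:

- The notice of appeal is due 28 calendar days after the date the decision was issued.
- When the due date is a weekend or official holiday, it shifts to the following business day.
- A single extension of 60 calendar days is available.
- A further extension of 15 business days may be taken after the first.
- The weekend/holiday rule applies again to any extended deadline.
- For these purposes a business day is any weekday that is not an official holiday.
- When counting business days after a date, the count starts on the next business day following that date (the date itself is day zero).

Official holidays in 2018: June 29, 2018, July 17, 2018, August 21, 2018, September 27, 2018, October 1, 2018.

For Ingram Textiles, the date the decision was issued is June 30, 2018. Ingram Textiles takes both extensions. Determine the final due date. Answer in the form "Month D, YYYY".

Trigger date June 30, 2018 + 28 calendar days = July 28, 2018.
Because July 28, 2018 is a Saturday, the deadline becomes July 30, 2018 (Monday).
Add the 60 calendar-day extension to July 30, 2018: September 28, 2018.
Since September 28, 2018 is a Friday and not a holiday, the date is unchanged.
Applying the 15-business-day extension: 15 business days after September 28, 2018 is October 22, 2018.
October 22, 2018 falls on a Monday, which is a business day, so no adjustment is needed.
Final deadline: October 22, 2018.

October 22, 2018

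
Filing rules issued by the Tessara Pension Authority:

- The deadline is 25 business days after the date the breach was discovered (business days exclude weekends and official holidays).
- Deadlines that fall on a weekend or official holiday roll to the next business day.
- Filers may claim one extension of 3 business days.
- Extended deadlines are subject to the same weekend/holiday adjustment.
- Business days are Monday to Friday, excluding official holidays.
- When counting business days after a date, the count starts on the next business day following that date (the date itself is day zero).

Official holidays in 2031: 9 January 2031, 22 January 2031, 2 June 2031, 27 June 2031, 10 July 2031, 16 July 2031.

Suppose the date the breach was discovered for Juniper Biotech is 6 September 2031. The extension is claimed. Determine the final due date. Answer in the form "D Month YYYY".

Counting 25 business days after 6 September 2031 (skipping weekends and listed holidays) reaches 10 October 2031.
10 October 2031 falls on a Friday, which is a business day, so no adjustment is needed.
Counting 3 further business days from 10 October 2031 reaches 15 October 2031.
15 October 2031 (Wednesday) is already a business day.
Final deadline: 15 October 2031.

15 October 2031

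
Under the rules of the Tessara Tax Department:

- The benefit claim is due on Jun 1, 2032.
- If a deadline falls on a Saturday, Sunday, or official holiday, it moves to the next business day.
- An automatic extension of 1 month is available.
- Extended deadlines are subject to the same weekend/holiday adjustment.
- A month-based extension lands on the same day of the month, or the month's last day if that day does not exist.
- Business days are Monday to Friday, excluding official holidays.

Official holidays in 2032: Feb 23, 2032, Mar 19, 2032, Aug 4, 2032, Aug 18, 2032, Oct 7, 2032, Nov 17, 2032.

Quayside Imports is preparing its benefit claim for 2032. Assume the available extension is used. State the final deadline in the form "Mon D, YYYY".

The stated deadline is Jun 1, 2032.
Jun 1, 2032 falls on a Tuesday, which is a business day, so no adjustment is needed.
Add 1 month to Jun 1, 2032: Jul 1, 2032.
Jul 1, 2032 falls on a Thursday, which is a business day, so no adjustment is needed.
So the filing is due Jul 1, 2032.

Jul 1, 2032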